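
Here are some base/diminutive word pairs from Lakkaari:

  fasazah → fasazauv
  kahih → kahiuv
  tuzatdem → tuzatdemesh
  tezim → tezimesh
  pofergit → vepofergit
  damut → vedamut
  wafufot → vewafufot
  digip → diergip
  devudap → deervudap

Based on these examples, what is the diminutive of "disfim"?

"disfim" ends in -m. The stems ending in -m (tuzatdem → tuzatdemesh, tezim → tezimesh) add -esh.
So disfim → disfimesh.

disfimesh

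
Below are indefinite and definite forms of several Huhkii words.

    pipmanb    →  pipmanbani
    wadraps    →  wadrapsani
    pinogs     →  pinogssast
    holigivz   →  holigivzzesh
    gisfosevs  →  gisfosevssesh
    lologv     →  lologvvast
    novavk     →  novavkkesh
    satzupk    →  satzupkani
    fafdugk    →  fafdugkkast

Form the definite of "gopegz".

gopegzzast

"gopegz" has second-to-last letter 'g'. The stems whose second-to-last letter is 'g' (lologv → lologvvast, pinogs → pinogssast, fafdugk → fafdugkkast) double the final consonant and add -ast.
The other patterns: stems whose second-to-last letter is 'v' double the final consonant and add -esh; stems whose second-to-last letter is 'n' or 'p' add -ani.
So gopegz → gopegzzast.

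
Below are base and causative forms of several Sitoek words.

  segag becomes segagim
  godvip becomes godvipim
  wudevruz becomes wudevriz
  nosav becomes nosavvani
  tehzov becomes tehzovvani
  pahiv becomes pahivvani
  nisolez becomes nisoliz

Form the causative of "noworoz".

pahiv and godvip both have last vowel 'i' yet inflect differently (pahivvani, godvipim), so the last vowel is not what conditions the rule; the final letter is.
"noworoz" ends in -z. The stems ending in -z (nisolez → nisoliz, wudevruz → wudevriz) change the last vowel to 'i'.
So noworoz → noworiz.

noworiz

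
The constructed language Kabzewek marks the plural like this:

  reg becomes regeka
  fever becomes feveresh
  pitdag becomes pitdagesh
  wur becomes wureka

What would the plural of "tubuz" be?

reg and pitdag both end in -g yet inflect differently (regeka, pitdagesh), so the final letter is not what conditions the rule; the number of vowels is.
"tubuz" has 2 vowels. The stems with 2 vowels (pitdag → pitdagesh, fever → feveresh) add -esh.
The other pattern: stems with 1 vowel add -eka.
So tubuz → tubuzesh.

tubuzesh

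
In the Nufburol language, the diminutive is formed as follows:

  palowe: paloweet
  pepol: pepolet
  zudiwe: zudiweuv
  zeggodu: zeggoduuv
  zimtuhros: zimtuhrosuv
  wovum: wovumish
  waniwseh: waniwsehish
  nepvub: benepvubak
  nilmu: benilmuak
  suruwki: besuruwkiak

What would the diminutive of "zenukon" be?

"zenukon" begins with z-. The stems beginning with z- (zudiwe → zudiweuv, zeggodu → zeggoduuv, zimtuhros → zimtuhrosuv) add -uv.
So zenukon → zenukonuv.

zenukonuv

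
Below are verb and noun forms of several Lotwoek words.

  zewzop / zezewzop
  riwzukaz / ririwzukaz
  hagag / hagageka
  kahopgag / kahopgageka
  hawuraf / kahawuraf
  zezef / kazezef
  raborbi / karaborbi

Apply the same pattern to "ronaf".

riwzukaz and hagag both have last vowel 'a' yet inflect differently (ririwzukaz, hagageka), so the last vowel is not what conditions the rule; the final letter is.
"ronaf" ends in -f. The stems ending in -f (hawuraf → kahawuraf, zezef → kazezef) add the prefix ka-.
The other patterns: stems ending in -p or -z repeat the first consonant+vowel as a prefix; stems ending in -g add -eka.
So ronaf → karonaf.

karonaf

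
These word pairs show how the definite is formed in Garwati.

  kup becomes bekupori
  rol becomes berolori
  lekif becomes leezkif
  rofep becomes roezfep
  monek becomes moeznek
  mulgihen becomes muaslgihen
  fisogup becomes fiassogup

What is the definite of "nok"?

benokori

"nok" has 1 vowel. The stems with 1 vowel (kup → bekupori, rol → berolori) add be- … -ori around the stem.
So nok → benokori.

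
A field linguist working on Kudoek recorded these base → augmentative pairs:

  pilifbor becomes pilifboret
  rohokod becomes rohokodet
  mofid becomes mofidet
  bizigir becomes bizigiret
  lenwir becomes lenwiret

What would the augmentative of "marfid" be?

Every pair shown (pilifbor → pilifboret, rohokod → rohokodet, mofid → mofidet, …) follows the same rule: add -et.
So marfid → marfidet.

marfidet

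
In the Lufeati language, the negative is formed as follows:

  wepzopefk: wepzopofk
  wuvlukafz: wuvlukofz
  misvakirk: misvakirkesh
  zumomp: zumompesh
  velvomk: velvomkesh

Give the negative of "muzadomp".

wepzopefk and velvomk both end in -k yet inflect differently (wepzopofk, velvomkesh), so the final letter is not what conditions the rule; the second-to-last letter is.
"muzadomp" has second-to-last letter 'm'. The stems whose second-to-last letter is 'm' (zumomp → zumompesh, velvomk → velvomkesh) add -esh.
The other pattern: stems whose second-to-last letter is 'f' change the last vowel to 'o'.
So muzadomp → muzadompesh.

muzadompesh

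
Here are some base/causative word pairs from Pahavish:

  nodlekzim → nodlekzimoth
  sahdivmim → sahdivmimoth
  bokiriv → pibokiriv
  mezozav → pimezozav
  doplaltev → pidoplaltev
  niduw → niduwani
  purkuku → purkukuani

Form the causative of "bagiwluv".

pibagiwluv

nodlekzim and bokiriv both have last vowel 'i' yet inflect differently (nodlekzimoth, pibokiriv), so the last vowel is not what conditions the rule; the final letter is.
"bagiwluv" ends in -v. The stems ending in -v (bokiriv → pibokiriv, mezozav → pimezozav, doplaltev → pidoplaltev) add the prefix pi-.
The other patterns: stems ending in -m add -oth; stems ending in -u or -w add -ani.
So bagiwluv → pibagiwluv.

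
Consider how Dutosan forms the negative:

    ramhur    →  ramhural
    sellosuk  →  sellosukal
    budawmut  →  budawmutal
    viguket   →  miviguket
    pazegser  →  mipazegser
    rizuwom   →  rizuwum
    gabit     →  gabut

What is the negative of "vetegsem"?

budawmut and viguket both end in -t yet inflect differently (budawmutal, miviguket), so the final letter is not what conditions the rule; the last vowel is.
"vetegsem" has last vowel 'e'. The stems whose last vowel is 'e' (viguket → miviguket, pazegser → mipazegser) add the prefix mi-.
The other patterns: stems whose last vowel is 'u' add -al; stems whose last vowel is 'i' or 'o' change the last vowel to 'u'.
So vetegsem → mivetegsem.

mivetegsem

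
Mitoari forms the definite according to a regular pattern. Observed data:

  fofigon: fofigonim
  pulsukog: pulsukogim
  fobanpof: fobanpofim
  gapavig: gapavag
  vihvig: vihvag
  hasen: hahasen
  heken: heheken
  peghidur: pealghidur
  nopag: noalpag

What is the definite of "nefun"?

"nefun" has last vowel 'u'. The one such stem in the data (peghidur → pealghidur) inserts -al- after the first vowel (as does nopag), so the same rule applies.
So nefun → nealfun.

nealfun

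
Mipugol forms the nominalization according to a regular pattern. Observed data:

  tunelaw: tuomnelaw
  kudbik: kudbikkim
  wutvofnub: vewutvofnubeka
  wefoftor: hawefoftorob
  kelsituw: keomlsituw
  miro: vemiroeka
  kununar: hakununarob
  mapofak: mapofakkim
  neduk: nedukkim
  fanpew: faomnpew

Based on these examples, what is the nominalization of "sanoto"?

vesanotoeka

kununar and tunelaw both have last vowel 'a' yet inflect differently (hakununarob, tuomnelaw), so the last vowel is not what conditions the rule; the final letter is.
"sanoto" ends in -o. The one such stem in the data (miro → vemiroeka) adds ve- … -eka around the stem, so the same rule applies.
The other patterns: stems ending in -r add ha- … -ob around the stem; stems ending in -w insert -om- after the first vowel; stems ending in -k double the final consonant and add -im.
So sanoto → vesanotoeka.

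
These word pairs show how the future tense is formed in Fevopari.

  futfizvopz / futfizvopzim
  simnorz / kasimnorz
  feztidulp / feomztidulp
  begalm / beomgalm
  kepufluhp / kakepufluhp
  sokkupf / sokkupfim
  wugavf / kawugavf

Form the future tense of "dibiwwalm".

diombiwwalm

"dibiwwalm" has second-to-last letter 'l'. The stems whose second-to-last letter is 'l' (begalm → beomgalm, feztidulp → feomztidulp) insert -om- after the first vowel.
So dibiwwalm → diombiwwalm.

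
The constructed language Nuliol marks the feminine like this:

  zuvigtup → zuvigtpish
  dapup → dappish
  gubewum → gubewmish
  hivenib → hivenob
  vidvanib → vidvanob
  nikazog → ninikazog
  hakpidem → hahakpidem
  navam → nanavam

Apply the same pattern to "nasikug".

nasikgish

"nasikug" has last vowel 'u'. The stems whose last vowel is 'u' (zuvigtup → zuvigtpish, dapup → dappish, gubewum → gubewmish) delete the last vowel and add -ish.
The other patterns: stems whose last vowel is 'i' change the last vowel to 'o'; stems whose last vowel is 'a', 'e' or 'o' repeat the first consonant+vowel as a prefix.
So nasikug → nasikgish.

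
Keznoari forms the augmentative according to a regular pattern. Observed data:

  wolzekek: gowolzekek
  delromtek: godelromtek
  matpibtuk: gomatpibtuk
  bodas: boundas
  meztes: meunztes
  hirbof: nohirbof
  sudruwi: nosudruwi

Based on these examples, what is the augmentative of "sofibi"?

wolzekek and meztes both have last vowel 'e' yet inflect differently (gowolzekek, meunztes), so the last vowel is not what conditions the rule; the final letter is.
"sofibi" ends in -i. The one such stem in the data (sudruwi → nosudruwi) adds the prefix no-, so the same rule applies.
So sofibi → nosofibi.

nosofibi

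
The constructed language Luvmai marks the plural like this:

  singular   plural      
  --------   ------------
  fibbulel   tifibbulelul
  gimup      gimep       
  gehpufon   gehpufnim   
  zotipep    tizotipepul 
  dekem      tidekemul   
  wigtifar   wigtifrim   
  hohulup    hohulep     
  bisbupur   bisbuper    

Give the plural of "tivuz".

wigtifar and bisbupur both end in -r yet inflect differently (wigtifrim, bisbuper), so the final letter is not what conditions the rule; the last vowel is.
"tivuz" has last vowel 'u'. The stems whose last vowel is 'u' (bisbupur → bisbuper, hohulup → hohulep, gimup → gimep) change the last vowel to 'e'.
The other patterns: stems whose last vowel is 'a' or 'o' delete the last vowel and add -im; stems whose last vowel is 'e' add ti- … -ul around the stem.
So tivuz → tivez.

tivez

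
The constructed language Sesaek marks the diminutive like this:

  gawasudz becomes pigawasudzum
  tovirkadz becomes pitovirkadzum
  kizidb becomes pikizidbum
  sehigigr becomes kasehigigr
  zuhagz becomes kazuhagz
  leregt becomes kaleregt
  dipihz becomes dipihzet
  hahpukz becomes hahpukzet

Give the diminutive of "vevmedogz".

gawasudz and zuhagz both end in -z yet inflect differently (pigawasudzum, kazuhagz), so the final letter is not what conditions the rule; the second-to-last letter is.
"vevmedogz" has second-to-last letter 'g'. The stems whose second-to-last letter is 'g' (sehigigr → kasehigigr, zuhagz → kazuhagz, leregt → kaleregt) add the prefix ka-.
So vevmedogz → kavevmedogz.

kavevmedogz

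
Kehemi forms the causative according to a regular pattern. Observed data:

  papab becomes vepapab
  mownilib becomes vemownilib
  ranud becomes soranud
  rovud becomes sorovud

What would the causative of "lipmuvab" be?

papab and ranud both have 2 vowels yet inflect differently (vepapab, soranud), so the number of vowels is not what conditions the rule; the final letter is.
"lipmuvab" ends in -b. The stems ending in -b (papab → vepapab, mownilib → vemownilib) add the prefix ve-.
The other pattern: stems ending in -d add the prefix so-.
So lipmuvab → velipmuvab.

velipmuvab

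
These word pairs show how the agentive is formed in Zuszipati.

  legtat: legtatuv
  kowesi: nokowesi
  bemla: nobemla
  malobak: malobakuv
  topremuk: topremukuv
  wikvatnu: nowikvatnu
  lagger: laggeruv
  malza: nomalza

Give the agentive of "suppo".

nosuppo

"suppo" ends in a vowel. The stems ending in a vowel (malza → nomalza, bemla → nobemla, kowesi → nokowesi) add the prefix no-.
The other pattern: stems ending in a consonant add -uv.
So suppo → nosuppo.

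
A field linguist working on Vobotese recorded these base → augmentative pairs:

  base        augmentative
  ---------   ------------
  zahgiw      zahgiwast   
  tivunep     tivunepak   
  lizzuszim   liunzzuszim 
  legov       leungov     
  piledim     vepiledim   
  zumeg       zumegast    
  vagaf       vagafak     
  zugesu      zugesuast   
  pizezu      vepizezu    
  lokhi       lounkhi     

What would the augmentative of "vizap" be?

vizapak

zugesu and pizezu both end in -u yet inflect differently (zugesuast, vepizezu), so the final letter is not what conditions the rule; the first letter is.
"vizap" begins with v-. The one such stem in the data (vagaf → vagafak) adds -ak, so the same rule applies.
So vizap → vizapak.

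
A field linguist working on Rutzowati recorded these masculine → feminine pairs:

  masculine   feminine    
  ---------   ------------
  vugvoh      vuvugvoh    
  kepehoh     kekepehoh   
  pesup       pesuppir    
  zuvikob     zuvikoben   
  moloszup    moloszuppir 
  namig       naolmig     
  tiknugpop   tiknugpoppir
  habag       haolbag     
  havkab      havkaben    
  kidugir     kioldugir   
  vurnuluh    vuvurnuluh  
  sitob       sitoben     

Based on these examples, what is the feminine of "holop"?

holoppir

vurnuluh and moloszup both have last vowel 'u' yet inflect differently (vuvurnuluh, moloszuppir), so the last vowel is not what conditions the rule; the final letter is.
"holop" ends in -p. The stems ending in -p (moloszup → moloszuppir, pesup → pesuppir, tiknugpop → tiknugpoppir) double the final consonant and add -ir.
So holop → holoppir.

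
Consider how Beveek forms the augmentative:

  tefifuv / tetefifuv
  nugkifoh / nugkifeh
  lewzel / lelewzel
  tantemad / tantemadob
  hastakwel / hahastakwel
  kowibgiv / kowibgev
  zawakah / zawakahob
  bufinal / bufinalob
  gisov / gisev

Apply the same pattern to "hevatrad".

hevatradob

zawakah and nugkifoh both end in -h yet inflect differently (zawakahob, nugkifeh), so the final letter is not what conditions the rule; the last vowel is.
"hevatrad" has last vowel 'a'. The stems whose last vowel is 'a' (zawakah → zawakahob, tantemad → tantemadob, bufinal → bufinalob) add -ob.
So hevatrad → hevatradob.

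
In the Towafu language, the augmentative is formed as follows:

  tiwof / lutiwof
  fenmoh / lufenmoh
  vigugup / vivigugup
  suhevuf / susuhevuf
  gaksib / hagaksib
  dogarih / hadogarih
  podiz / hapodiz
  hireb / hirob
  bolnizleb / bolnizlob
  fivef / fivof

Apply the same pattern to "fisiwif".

hafisiwif

tiwof and suhevuf both end in -f yet inflect differently (lutiwof, susuhevuf), so the final letter is not what conditions the rule; the last vowel is.
"fisiwif" has last vowel 'i'. The stems whose last vowel is 'i' (gaksib → hagaksib, dogarih → hadogarih, podiz → hapodiz) add the prefix ha-.
So fisiwif → hafisiwif.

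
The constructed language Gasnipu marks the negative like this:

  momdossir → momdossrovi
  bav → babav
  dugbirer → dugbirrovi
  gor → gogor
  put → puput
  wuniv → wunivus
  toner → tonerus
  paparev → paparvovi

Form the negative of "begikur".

bav and wuniv both end in -v yet inflect differently (babav, wunivus), so the final letter is not what conditions the rule; the number of vowels is.
"begikur" has 3 vowels. The stems with 3 vowels (paparev → paparvovi, momdossir → momdossrovi, dugbirer → dugbirrovi) delete the last vowel and add -ovi.
So begikur → begikrovi.

begikrovi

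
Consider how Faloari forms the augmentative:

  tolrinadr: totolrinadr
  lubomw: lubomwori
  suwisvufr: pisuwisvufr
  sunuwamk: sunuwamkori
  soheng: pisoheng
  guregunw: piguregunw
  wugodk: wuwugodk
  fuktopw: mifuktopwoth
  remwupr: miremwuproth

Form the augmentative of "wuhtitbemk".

wuhtitbemkori

"wuhtitbemk" has second-to-last letter 'm'. The stems whose second-to-last letter is 'm' (lubomw → lubomwori, sunuwamk → sunuwamkori) add -ori.
The other patterns: stems whose second-to-last letter is 'd' repeat the first consonant+vowel as a prefix; stems whose second-to-last letter is 'f' or 'n' add the prefix pi-; stems whose second-to-last letter is 'p' add mi- … -oth around the stem.
So wuhtitbemk → wuhtitbemkori.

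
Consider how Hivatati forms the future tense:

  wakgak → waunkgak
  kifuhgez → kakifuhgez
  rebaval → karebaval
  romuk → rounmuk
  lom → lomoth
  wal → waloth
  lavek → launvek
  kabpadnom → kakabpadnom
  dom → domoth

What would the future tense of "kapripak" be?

"kapripak" has 3 vowels. The stems with 3 vowels (rebaval → karebaval, kabpadnom → kakabpadnom, kifuhgez → kakifuhgez) add the prefix ka-.
The other patterns: stems with 1 vowel add -oth; stems with 2 vowels insert -un- after the first vowel.
So kapripak → kakapripak.

kakapripak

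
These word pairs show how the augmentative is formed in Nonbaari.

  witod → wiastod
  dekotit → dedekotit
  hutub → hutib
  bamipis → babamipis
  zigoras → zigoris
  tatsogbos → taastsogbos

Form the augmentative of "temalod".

tatsogbos and bamipis both end in -s yet inflect differently (taastsogbos, babamipis), so the final letter is not what conditions the rule; the last vowel is.
"temalod" has last vowel 'o'. The stems whose last vowel is 'o' (tatsogbos → taastsogbos, witod → wiastod) insert -as- after the first vowel.
So temalod → teasmalod.

teasmalod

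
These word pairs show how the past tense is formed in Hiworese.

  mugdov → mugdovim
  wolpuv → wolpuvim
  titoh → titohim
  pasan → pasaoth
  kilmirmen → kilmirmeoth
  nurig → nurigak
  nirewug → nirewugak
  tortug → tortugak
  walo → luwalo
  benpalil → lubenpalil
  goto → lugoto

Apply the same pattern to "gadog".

wolpuv and nirewug both have last vowel 'u' yet inflect differently (wolpuvim, nirewugak), so the last vowel is not what conditions the rule; the final letter is.
"gadog" ends in -g. The stems ending in -g (nurig → nurigak, nirewug → nirewugak, tortug → tortugak) add -ak.
So gadog → gadogak.

gadogak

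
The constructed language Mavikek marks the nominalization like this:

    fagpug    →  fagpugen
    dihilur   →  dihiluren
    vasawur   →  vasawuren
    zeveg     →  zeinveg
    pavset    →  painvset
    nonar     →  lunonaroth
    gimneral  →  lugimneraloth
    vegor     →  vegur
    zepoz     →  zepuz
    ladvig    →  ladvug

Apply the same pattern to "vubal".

luvubaloth

"vubal" has last vowel 'a'. The stems whose last vowel is 'a' (nonar → lunonaroth, gimneral → lugimneraloth) add lu- … -oth around the stem.
The other patterns: stems whose last vowel is 'u' add -en; stems whose last vowel is 'e' insert -in- after the first vowel; stems whose last vowel is 'i' or 'o' change the last vowel to 'u'.
So vubal → luvubaloth.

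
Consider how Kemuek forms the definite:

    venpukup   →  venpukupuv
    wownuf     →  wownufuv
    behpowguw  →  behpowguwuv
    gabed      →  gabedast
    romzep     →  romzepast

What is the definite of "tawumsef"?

"tawumsef" has last vowel 'e'. The stems whose last vowel is 'e' (gabed → gabedast, romzep → romzepast) add -ast.
The other pattern: stems whose last vowel is 'u' add -uv.
So tawumsef → tawumsefast.

tawumsefast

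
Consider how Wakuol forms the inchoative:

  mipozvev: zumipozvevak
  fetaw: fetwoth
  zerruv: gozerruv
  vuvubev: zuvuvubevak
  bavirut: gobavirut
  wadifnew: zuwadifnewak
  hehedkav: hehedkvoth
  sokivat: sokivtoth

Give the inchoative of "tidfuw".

gotidfuw

"tidfuw" has last vowel 'u'. The stems whose last vowel is 'u' (zerruv → gozerruv, bavirut → gobavirut) add the prefix go-.
The other patterns: stems whose last vowel is 'e' add zu- … -ak around the stem; stems whose last vowel is 'a' delete the last vowel and add -oth.
So tidfuw → gotidfuw.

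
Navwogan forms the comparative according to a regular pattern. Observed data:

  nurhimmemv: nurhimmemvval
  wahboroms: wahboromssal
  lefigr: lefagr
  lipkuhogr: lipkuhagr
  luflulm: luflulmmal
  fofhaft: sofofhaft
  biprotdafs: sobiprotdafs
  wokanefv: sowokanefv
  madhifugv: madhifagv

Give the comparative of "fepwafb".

sofepwafb

madhifugv and wokanefv both end in -v yet inflect differently (madhifagv, sowokanefv), so the final letter is not what conditions the rule; the second-to-last letter is.
"fepwafb" has second-to-last letter 'f'. The stems whose second-to-last letter is 'f' (biprotdafs → sobiprotdafs, wokanefv → sowokanefv, fofhaft → sofofhaft) add the prefix so-.
The other patterns: stems whose second-to-last letter is 'g' change the last vowel to 'a'; stems whose second-to-last letter is 'l' or 'm' double the final consonant and add -al.
So fepwafb → sofepwafb.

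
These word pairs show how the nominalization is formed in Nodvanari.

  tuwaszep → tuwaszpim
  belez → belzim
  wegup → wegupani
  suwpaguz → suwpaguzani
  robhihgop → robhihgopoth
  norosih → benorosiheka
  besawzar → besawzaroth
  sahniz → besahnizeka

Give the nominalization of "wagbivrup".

"wagbivrup" has last vowel 'u'. The stems whose last vowel is 'u' (suwpaguz → suwpaguzani, wegup → wegupani) add -ani.
The other patterns: stems whose last vowel is 'a' or 'o' add -oth; stems whose last vowel is 'i' add be- … -eka around the stem; stems whose last vowel is 'e' delete the last vowel and add -im.
So wagbivrup → wagbivrupani.

wagbivrupani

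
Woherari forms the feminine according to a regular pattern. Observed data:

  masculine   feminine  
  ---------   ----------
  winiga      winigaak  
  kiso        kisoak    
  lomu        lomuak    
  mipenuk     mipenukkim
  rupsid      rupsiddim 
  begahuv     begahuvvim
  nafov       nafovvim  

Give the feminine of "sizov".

sizovvim

lomu and mipenuk both have last vowel 'u' yet inflect differently (lomuak, mipenukkim), so the last vowel is not what conditions the rule; whether the stem ends in a vowel or a consonant is.
"sizov" ends in a consonant. The stems ending in a consonant (mipenuk → mipenukkim, rupsid → rupsiddim, begahuv → begahuvvim) double the final consonant and add -im.
The other pattern: stems ending in a vowel add -ak.
So sizov → sizovvim.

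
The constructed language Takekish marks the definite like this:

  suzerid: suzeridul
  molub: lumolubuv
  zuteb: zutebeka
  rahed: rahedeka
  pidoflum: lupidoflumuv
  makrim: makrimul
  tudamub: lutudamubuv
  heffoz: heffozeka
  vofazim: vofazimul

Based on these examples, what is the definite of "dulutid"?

dulutidul

vofazim and pidoflum both end in -m yet inflect differently (vofazimul, lupidoflumuv), so the final letter is not what conditions the rule; the last vowel is.
"dulutid" has last vowel 'i'. The stems whose last vowel is 'i' (vofazim → vofazimul, suzerid → suzeridul, makrim → makrimul) add -ul.
So dulutid → dulutidul.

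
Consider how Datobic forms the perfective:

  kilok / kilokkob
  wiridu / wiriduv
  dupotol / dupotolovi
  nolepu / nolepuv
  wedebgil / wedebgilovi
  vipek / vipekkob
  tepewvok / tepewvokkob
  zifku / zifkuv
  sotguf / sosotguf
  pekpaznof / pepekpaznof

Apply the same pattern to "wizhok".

"wizhok" ends in -k. The stems ending in -k (tepewvok → tepewvokkob, kilok → kilokkob, vipek → vipekkob) double the final consonant and add -ob.
The other patterns: stems ending in -u drop the final letter and add -uv; stems ending in -l add -ovi; stems ending in -f repeat the first consonant+vowel as a prefix.
So wizhok → wizhokkob.

wizhokkob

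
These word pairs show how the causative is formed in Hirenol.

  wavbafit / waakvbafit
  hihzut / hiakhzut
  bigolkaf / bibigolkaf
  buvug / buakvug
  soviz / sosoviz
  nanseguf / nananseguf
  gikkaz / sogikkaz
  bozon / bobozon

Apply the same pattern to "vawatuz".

gikkaz and bigolkaf both have last vowel 'a' yet inflect differently (sogikkaz, bibigolkaf), so the last vowel is not what conditions the rule; the final letter is.
"vawatuz" ends in -z. The stems ending in -z (gikkaz → sogikkaz, soviz → sosoviz) add the prefix so-.
So vawatuz → sovawatuz.

sovawatuz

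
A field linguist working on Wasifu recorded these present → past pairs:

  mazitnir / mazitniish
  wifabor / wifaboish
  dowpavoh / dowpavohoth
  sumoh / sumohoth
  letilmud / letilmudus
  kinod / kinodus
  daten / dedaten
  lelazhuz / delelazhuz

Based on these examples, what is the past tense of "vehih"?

wifabor and dowpavoh both have last vowel 'o' yet inflect differently (wifaboish, dowpavohoth), so the last vowel is not what conditions the rule; the final letter is.
"vehih" ends in -h. The stems ending in -h (dowpavoh → dowpavohoth, sumoh → sumohoth) add -oth.
The other patterns: stems ending in -r drop the final letter and add -ish; stems ending in -d add -us; stems ending in -n or -z add the prefix de-.
So vehih → vehihoth.

vehihoth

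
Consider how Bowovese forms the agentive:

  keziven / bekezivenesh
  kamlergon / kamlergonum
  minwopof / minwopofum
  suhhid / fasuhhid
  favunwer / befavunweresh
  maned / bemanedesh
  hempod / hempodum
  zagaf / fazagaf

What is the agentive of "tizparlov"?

"tizparlov" has last vowel 'o'. The stems whose last vowel is 'o' (hempod → hempodum, kamlergon → kamlergonum, minwopof → minwopofum) add -um.
So tizparlov → tizparlovum.

tizparlovum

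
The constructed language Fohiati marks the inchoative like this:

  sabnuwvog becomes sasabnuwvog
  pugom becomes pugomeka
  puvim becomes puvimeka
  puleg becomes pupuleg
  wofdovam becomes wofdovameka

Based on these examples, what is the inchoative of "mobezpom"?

mobezpomeka

"mobezpom" ends in -m. The stems ending in -m (wofdovam → wofdovameka, pugom → pugomeka, puvim → puvimeka) add -eka.
So mobezpom → mobezpomeka.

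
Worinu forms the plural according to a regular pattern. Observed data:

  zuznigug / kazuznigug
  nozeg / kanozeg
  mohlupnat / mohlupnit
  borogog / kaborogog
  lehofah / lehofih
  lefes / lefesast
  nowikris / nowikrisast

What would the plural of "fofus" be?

"fofus" ends in -s. The stems ending in -s (nowikris → nowikrisast, lefes → lefesast) add -ast.
The other patterns: stems ending in -g add the prefix ka-; stems ending in -h or -t change the last vowel to 'i'.
So fofus → fofusast.

fofusast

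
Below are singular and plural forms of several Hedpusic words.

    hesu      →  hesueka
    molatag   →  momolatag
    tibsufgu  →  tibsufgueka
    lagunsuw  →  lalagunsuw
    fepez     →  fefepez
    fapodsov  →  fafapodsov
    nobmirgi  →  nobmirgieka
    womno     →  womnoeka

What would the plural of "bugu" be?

"bugu" ends in a vowel. The stems ending in a vowel (nobmirgi → nobmirgieka, hesu → hesueka, womno → womnoeka) add -eka.
The other pattern: stems ending in a consonant repeat the first consonant+vowel as a prefix.
So bugu → bugueka.

bugueka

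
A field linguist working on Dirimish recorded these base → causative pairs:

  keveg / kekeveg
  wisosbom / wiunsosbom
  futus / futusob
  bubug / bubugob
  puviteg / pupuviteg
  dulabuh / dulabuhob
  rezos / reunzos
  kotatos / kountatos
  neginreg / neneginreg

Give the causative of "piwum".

"piwum" has last vowel 'u'. The stems whose last vowel is 'u' (futus → futusob, dulabuh → dulabuhob, bubug → bubugob) add -ob.
The other patterns: stems whose last vowel is 'o' insert -un- after the first vowel; stems whose last vowel is 'e' repeat the first consonant+vowel as a prefix.
So piwum → piwumob.

piwumob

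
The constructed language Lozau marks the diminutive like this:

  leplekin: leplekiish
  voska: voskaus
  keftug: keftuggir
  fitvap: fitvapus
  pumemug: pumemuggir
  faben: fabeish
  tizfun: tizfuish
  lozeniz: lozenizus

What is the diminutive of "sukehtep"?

pumemug and tizfun both have last vowel 'u' yet inflect differently (pumemuggir, tizfuish), so the last vowel is not what conditions the rule; the final letter is.
"sukehtep" ends in -p. The one such stem in the data (fitvap → fitvapus) adds -us, so the same rule applies.
The other patterns: stems ending in -g double the final consonant and add -ir; stems ending in -n drop the final letter and add -ish.
So sukehtep → sukehtepus.

sukehtepus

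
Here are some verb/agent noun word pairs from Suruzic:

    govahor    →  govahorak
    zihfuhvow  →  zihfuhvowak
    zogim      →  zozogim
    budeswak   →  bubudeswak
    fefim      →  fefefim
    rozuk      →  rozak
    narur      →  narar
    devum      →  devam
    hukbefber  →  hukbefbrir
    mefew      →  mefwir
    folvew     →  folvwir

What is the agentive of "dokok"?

"dokok" has last vowel 'o'. The stems whose last vowel is 'o' (govahor → govahorak, zihfuhvow → zihfuhvowak) add -ak.
The other patterns: stems whose last vowel is 'a' or 'i' repeat the first consonant+vowel as a prefix; stems whose last vowel is 'u' change the last vowel to 'a'; stems whose last vowel is 'e' delete the last vowel and add -ir.
So dokok → dokokak.

dokokak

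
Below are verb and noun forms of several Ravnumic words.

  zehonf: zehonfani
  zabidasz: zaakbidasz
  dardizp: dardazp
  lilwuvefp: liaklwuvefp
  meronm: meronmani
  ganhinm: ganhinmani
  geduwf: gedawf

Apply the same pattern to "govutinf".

govutinfani

lilwuvefp and dardizp both end in -p yet inflect differently (liaklwuvefp, dardazp), so the final letter is not what conditions the rule; the second-to-last letter is.
"govutinf" has second-to-last letter 'n'. The stems whose second-to-last letter is 'n' (meronm → meronmani, zehonf → zehonfani, ganhinm → ganhinmani) add -ani.
The other patterns: stems whose second-to-last letter is 'f' or 's' insert -ak- after the first vowel; stems whose second-to-last letter is 'w' or 'z' change the last vowel to 'a'.
So govutinf → govutinfani.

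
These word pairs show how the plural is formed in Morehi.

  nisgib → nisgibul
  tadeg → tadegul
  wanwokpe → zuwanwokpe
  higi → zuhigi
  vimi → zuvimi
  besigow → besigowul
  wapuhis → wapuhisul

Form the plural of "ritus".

ritusul

higi and wapuhis both have last vowel 'i' yet inflect differently (zuhigi, wapuhisul), so the last vowel is not what conditions the rule; whether the stem ends in a vowel or a consonant is.
"ritus" ends in a consonant. The stems ending in a consonant (besigow → besigowul, wapuhis → wapuhisul, nisgib → nisgibul) add -ul.
So ritus → ritusul.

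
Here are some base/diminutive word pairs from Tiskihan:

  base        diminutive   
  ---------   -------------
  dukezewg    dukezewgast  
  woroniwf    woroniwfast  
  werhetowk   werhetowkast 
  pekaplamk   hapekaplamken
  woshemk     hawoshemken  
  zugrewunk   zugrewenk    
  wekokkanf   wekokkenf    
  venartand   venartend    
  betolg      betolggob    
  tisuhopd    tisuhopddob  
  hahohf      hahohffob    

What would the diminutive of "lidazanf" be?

werhetowk and pekaplamk both end in -k yet inflect differently (werhetowkast, hapekaplamken), so the final letter is not what conditions the rule; the second-to-last letter is.
"lidazanf" has second-to-last letter 'n'. The stems whose second-to-last letter is 'n' (zugrewunk → zugrewenk, wekokkanf → wekokkenf, venartand → venartend) change the last vowel to 'e'.
The other patterns: stems whose second-to-last letter is 'w' add -ast; stems whose second-to-last letter is 'm' add ha- … -en around the stem; stems whose second-to-last letter is 'h', 'l' or 'p' double the final consonant and add -ob.
So lidazanf → lidazenf.

lidazenf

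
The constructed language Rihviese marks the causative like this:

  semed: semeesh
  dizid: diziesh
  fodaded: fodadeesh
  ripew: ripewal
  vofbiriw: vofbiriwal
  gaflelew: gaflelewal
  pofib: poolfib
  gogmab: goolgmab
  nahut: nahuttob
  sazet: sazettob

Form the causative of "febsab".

"febsab" ends in -b. The stems ending in -b (pofib → poolfib, gogmab → goolgmab) insert -ol- after the first vowel.
The other patterns: stems ending in -d drop the final letter and add -esh; stems ending in -w add -al; stems ending in -t double the final consonant and add -ob.
So febsab → feolbsab.

feolbsab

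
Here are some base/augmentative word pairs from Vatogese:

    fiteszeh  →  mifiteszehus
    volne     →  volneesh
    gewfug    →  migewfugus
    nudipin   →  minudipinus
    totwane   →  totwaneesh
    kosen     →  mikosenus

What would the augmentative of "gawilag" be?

migawilagus

"gawilag" ends in a consonant. The stems ending in a consonant (fiteszeh → mifiteszehus, gewfug → migewfugus, nudipin → minudipinus) add mi- … -us around the stem.
So gawilag → migawilagus.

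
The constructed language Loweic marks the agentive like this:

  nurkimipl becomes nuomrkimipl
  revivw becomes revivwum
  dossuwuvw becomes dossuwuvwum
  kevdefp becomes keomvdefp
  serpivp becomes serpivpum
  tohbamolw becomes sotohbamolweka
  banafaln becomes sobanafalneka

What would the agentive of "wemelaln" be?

revivw and tohbamolw both end in -w yet inflect differently (revivwum, sotohbamolweka), so the final letter is not what conditions the rule; the second-to-last letter is.
"wemelaln" has second-to-last letter 'l'. The stems whose second-to-last letter is 'l' (banafaln → sobanafalneka, tohbamolw → sotohbamolweka) add so- … -eka around the stem.
The other patterns: stems whose second-to-last letter is 'v' add -um; stems whose second-to-last letter is 'f' or 'p' insert -om- after the first vowel.
So wemelaln → sowemelalneka.

sowemelalneka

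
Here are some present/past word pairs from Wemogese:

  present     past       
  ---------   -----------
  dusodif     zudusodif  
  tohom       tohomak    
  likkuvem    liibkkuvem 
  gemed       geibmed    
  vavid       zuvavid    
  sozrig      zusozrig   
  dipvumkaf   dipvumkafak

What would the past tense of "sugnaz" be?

sugnazak

dusodif and dipvumkaf both end in -f yet inflect differently (zudusodif, dipvumkafak), so the final letter is not what conditions the rule; the last vowel is.
"sugnaz" has last vowel 'a'. The one such stem in the data (dipvumkaf → dipvumkafak) adds -ak, so the same rule applies.
The other patterns: stems whose last vowel is 'i' add the prefix zu-; stems whose last vowel is 'e' insert -ib- after the first vowel.
So sugnaz → sugnazak.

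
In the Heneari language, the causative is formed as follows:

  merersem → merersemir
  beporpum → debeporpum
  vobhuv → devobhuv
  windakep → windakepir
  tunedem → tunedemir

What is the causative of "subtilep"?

subtilepir

merersem and beporpum both end in -m yet inflect differently (merersemir, debeporpum), so the final letter is not what conditions the rule; the last vowel is.
"subtilep" has last vowel 'e'. The stems whose last vowel is 'e' (merersem → merersemir, tunedem → tunedemir, windakep → windakepir) add -ir.
So subtilep → subtilepir.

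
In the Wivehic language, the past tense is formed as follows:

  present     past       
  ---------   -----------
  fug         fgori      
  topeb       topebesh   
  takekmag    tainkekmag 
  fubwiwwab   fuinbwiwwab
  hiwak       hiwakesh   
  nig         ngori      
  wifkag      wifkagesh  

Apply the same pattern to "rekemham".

fug and wifkag both end in -g yet inflect differently (fgori, wifkagesh), so the final letter is not what conditions the rule; the number of vowels is.
"rekemham" has 3 vowels. The stems with 3 vowels (takekmag → tainkekmag, fubwiwwab → fuinbwiwwab) insert -in- after the first vowel.
So rekemham → reinkemham.

reinkemham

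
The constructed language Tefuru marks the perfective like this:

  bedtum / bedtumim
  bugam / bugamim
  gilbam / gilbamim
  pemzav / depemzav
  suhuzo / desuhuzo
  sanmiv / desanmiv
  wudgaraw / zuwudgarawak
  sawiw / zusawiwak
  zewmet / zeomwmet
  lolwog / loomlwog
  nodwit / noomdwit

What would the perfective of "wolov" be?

bugam and pemzav both have last vowel 'a' yet inflect differently (bugamim, depemzav), so the last vowel is not what conditions the rule; the final letter is.
"wolov" ends in -v. The stems ending in -v (pemzav → depemzav, sanmiv → desanmiv) add the prefix de-.
The other patterns: stems ending in -m add -im; stems ending in -w add zu- … -ak around the stem; stems ending in -g or -t insert -om- after the first vowel.
So wolov → dewolov.

dewolov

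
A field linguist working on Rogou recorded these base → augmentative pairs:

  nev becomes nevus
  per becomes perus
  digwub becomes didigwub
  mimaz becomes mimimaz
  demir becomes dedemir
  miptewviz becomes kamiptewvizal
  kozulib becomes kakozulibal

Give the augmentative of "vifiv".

per and demir both end in -r yet inflect differently (perus, dedemir), so the final letter is not what conditions the rule; the number of vowels is.
"vifiv" has 2 vowels. The stems with 2 vowels (digwub → didigwub, mimaz → mimimaz, demir → dedemir) repeat the first consonant+vowel as a prefix.
So vifiv → vivifiv.

vivifiv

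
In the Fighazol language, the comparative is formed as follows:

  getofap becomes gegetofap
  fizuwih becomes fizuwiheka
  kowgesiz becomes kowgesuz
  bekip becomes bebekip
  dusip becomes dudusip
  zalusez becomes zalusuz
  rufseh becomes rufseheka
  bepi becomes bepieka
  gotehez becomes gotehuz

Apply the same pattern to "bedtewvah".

bedtewvaheka

dusip and kowgesiz both have last vowel 'i' yet inflect differently (dudusip, kowgesuz), so the last vowel is not what conditions the rule; the final letter is.
"bedtewvah" ends in -h. The stems ending in -h (fizuwih → fizuwiheka, rufseh → rufseheka) add -eka.
The other patterns: stems ending in -p repeat the first consonant+vowel as a prefix; stems ending in -z change the last vowel to 'u'.
So bedtewvah → bedtewvaheka.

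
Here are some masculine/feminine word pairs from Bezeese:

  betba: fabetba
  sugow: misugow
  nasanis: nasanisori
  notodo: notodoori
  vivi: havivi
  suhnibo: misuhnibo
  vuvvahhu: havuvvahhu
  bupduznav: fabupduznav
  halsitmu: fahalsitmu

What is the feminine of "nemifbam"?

suhnibo and notodo both end in -o yet inflect differently (misuhnibo, notodoori), so the final letter is not what conditions the rule; the first letter is.
"nemifbam" begins with n-. The stems beginning with n- (notodo → notodoori, nasanis → nasanisori) add -ori.
So nemifbam → nemifbamori.

nemifbamori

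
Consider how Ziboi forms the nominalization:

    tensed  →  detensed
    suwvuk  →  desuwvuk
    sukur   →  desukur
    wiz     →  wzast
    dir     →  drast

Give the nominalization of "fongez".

defongez

sukur and dir both end in -r yet inflect differently (desukur, drast), so the final letter is not what conditions the rule; the number of vowels is.
"fongez" has 2 vowels. The stems with 2 vowels (tensed → detensed, suwvuk → desuwvuk, sukur → desukur) add the prefix de-.
So fongez → defongez.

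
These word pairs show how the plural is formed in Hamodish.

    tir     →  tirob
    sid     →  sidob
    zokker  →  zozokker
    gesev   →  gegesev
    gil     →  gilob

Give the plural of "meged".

tir and zokker both end in -r yet inflect differently (tirob, zozokker), so the final letter is not what conditions the rule; the number of vowels is.
"meged" has 2 vowels. The stems with 2 vowels (gesev → gegesev, zokker → zozokker) repeat the first consonant+vowel as a prefix.
The other pattern: stems with 1 vowel add -ob.
So meged → memeged.

memeged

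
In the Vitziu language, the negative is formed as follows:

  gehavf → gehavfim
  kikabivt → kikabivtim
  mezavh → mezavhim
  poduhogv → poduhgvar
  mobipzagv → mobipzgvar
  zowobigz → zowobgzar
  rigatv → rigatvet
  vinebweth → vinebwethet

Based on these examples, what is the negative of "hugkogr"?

poduhogv and rigatv both end in -v yet inflect differently (poduhgvar, rigatvet), so the final letter is not what conditions the rule; the second-to-last letter is.
"hugkogr" has second-to-last letter 'g'. The stems whose second-to-last letter is 'g' (poduhogv → poduhgvar, mobipzagv → mobipzgvar, zowobigz → zowobgzar) delete the last vowel and add -ar.
The other patterns: stems whose second-to-last letter is 'v' add -im; stems whose second-to-last letter is 't' add -et.
So hugkogr → hugkgrar.

hugkgrar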